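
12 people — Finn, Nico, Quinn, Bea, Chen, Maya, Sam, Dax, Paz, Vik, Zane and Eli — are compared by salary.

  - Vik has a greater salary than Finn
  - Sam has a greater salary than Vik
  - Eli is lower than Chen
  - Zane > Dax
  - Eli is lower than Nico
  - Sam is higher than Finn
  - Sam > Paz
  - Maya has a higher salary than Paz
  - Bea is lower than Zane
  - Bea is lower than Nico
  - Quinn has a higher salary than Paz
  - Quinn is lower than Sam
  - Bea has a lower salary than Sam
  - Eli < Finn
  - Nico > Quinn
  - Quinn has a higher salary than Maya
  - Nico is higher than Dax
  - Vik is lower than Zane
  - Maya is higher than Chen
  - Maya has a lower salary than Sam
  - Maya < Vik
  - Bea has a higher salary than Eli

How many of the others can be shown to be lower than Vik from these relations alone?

5

From Vik the given relations immediately reach Maya, Finn.
From those, Eli, Paz, Chen — 5 in total.
No other element is forced below Vik by the given relations, so the count is 5.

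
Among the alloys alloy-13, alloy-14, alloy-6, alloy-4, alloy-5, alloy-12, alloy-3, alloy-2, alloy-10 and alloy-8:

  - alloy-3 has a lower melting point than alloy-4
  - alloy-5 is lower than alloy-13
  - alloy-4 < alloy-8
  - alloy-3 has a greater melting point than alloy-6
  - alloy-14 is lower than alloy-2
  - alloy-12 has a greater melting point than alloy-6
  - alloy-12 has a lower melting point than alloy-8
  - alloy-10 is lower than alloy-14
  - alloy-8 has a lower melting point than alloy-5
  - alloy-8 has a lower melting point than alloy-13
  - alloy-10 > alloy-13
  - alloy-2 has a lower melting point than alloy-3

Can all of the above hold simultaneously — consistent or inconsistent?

We have alloy-4 < alloy-8 stated directly, yet also alloy-8 < alloy-5 < alloy-13 < alloy-10 < alloy-14 < alloy-2 < alloy-3 < alloy-4 by chaining the others — so alloy-8 < alloy-4. Contradiction.

inconsistent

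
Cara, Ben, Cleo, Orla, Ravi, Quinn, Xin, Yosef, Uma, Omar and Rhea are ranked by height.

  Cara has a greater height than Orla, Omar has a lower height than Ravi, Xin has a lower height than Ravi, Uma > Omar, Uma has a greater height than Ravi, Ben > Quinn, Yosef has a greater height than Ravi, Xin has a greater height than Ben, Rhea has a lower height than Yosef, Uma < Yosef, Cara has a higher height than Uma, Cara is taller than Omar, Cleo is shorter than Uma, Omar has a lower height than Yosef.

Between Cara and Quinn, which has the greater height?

Quinn < Ben < Xin < Ravi < Uma < Cara, by transitivity through Ben, Xin, Ravi, Uma.
So Quinn < Cara; Cara is the taller of the two.

Cara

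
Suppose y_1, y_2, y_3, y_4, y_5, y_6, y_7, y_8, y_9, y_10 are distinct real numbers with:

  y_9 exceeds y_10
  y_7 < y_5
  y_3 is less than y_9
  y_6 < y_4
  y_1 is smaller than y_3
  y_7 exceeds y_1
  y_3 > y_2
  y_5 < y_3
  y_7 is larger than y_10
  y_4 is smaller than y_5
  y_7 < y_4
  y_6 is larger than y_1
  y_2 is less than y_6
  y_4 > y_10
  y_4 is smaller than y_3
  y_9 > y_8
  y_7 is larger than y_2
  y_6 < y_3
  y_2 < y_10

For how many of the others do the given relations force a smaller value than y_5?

Directly below y_5: y_7, y_4.
One step further: y_1, y_2, y_10, y_6 (6 so far).
No other element is forced below y_5 by the given relations, so the count is 6.

6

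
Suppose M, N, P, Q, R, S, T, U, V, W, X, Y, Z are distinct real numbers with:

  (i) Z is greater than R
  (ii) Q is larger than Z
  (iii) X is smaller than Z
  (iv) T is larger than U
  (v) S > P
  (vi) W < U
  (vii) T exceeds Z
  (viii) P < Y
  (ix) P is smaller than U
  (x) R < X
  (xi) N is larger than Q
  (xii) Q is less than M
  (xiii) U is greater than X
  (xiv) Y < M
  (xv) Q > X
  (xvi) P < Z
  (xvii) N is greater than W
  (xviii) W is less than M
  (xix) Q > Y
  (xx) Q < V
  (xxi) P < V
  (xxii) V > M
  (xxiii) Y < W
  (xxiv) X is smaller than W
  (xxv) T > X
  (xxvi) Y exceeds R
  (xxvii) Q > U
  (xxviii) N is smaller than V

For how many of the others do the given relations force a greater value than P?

10

From P the given relations immediately reach Y, Z, U, V, S.
From those, W, Q, M, T — 9 in total.
From those, N — 10 in total.
No other element is forced above P by the given relations, so the count is 10.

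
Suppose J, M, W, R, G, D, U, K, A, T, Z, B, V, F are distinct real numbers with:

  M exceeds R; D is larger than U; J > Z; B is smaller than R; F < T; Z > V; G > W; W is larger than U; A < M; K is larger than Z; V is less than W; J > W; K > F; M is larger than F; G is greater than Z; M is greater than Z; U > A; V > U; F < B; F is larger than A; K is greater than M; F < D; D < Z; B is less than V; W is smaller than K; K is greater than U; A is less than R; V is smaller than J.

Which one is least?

A

Chaining upward from A: directly above it, U, F, R, M; then B, V, D, W, T, K; then Z, G, J.
That covers every other element, and nothing is given below A, so A is the least.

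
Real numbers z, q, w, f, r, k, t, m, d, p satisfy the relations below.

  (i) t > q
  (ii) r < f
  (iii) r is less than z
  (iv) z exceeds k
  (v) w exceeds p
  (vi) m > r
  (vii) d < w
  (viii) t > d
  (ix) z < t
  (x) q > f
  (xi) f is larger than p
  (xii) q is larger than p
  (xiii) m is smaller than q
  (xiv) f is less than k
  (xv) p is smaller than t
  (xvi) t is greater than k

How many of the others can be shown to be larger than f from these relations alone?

4

From f the given relations immediately reach k, q.
From those, z, t — 4 in total.
No other element is forced above f by the given relations, so the count is 4.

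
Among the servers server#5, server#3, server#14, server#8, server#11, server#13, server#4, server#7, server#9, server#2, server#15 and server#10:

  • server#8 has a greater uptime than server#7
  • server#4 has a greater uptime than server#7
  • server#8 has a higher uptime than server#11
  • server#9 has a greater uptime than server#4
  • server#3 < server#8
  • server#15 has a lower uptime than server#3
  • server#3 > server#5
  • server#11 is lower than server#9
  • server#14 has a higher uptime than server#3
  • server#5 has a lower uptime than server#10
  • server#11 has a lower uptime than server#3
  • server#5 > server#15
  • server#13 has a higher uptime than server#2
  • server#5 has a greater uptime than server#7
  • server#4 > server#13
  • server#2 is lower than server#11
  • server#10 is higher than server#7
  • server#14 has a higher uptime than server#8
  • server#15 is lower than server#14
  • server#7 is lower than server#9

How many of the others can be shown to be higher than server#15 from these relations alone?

5

From server#15 the given relations immediately reach server#5, server#3, server#14.
From those, server#8, server#10 — 5 in total.
Nothing else is reachable above server#15; 5 in all.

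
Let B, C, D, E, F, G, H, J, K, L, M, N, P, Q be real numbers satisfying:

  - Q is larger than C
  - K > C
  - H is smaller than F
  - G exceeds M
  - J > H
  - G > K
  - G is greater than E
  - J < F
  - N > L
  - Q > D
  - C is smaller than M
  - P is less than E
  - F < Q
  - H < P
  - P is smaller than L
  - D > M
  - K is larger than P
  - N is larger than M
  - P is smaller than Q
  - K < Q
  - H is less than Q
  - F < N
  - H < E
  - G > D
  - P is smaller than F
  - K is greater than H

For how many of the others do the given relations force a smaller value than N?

The elements the relations force below N are C, M, H, P, L, J, F — no chain reaches any other.
That is 7.

7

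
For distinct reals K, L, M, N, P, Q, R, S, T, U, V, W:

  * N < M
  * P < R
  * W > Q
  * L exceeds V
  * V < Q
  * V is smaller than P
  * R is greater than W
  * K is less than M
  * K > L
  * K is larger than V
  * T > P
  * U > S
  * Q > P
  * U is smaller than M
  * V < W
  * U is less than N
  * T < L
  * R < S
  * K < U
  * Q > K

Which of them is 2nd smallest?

Piecing the relations together gives one ordering: V < P < T < L < K < Q < W < R < S < U < N < M.
The 2nd smallest is P.

P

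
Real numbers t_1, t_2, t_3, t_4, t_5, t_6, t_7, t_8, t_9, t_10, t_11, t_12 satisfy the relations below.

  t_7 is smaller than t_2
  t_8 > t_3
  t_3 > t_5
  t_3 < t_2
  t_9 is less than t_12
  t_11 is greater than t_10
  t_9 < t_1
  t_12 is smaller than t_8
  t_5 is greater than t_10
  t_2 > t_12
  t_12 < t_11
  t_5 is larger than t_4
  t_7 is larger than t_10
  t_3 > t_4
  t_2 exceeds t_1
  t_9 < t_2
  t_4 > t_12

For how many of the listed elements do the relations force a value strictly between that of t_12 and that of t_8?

3

The relations place t_12 below t_8. An element lies strictly between them when it is forced above t_12 and also forced below t_8.
Above t_12: {t_4, t_11, t_5, t_3, t_2}. Below t_8: {t_9, t_4, t_10, t_5, t_3}.
Intersection: {t_4, t_5, t_3} — 3.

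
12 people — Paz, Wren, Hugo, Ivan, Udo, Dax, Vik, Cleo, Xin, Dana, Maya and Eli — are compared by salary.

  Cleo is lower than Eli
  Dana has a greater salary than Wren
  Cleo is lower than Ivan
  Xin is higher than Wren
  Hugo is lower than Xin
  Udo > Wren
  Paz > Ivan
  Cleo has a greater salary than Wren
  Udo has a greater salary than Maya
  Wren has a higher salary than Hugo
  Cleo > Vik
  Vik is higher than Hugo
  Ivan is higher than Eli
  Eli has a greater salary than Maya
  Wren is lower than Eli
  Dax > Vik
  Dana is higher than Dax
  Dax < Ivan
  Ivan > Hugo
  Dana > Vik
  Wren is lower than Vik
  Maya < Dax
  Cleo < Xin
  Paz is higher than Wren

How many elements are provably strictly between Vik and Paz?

4

Chaining upward from Vik reaches: Cleo, Xin, Eli, Dax, Ivan, Dana.
Chaining downward from Paz reaches: Hugo, Wren, Cleo, Maya, Eli, Dax, Ivan.
Strictly between Vik and Paz are those in both lists: Cleo, Eli, Dax, Ivan — 4 elements.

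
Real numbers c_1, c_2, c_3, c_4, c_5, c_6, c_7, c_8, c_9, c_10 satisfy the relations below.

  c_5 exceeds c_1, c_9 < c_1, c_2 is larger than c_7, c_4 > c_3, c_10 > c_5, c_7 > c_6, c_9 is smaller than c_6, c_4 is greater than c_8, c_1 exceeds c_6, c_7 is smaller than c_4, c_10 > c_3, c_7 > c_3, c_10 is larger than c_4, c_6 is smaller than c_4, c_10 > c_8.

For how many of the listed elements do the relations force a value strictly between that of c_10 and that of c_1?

Chaining upward from c_1 reaches: c_5.
Chaining downward from c_10 reaches: c_3, c_9, c_6, c_8, c_7, c_4, c_5.
Strictly between c_1 and c_10 are those in both lists: c_5 — 1 element.

1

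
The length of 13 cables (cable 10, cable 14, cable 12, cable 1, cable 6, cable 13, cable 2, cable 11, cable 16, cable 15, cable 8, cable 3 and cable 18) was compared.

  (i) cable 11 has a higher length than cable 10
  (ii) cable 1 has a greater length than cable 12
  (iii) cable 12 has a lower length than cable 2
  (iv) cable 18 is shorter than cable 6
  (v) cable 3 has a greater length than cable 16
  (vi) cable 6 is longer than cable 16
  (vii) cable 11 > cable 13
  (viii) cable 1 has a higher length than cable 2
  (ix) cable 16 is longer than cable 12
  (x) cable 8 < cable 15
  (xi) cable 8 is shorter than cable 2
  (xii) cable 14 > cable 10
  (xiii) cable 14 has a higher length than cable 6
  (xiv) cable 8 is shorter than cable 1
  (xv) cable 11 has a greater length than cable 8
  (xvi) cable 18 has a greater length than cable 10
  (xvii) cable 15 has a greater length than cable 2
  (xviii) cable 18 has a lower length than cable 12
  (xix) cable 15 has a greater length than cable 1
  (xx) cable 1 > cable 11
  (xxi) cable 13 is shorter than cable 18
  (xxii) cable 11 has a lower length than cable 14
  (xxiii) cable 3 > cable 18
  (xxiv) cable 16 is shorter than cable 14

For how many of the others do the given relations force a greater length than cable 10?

The elements the relations force above cable 10 are cable 18, cable 12, cable 16, cable 6, cable 11, cable 14, cable 2, cable 3, cable 1, cable 15 — no chain reaches any other.
That is 10.

10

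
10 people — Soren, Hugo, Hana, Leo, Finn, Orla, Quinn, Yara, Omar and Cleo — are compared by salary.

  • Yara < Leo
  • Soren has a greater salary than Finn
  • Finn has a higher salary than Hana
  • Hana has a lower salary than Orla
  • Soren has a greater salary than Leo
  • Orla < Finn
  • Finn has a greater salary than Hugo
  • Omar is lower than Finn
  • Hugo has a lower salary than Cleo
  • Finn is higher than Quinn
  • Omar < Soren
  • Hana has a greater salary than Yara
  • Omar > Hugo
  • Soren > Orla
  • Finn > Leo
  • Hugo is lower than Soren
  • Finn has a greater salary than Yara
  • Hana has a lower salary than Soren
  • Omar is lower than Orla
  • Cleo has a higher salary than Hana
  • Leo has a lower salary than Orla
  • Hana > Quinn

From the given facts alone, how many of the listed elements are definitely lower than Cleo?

4

The elements the relations force below Cleo are Hugo, Quinn, Yara, Hana — no chain reaches any other.
That is 4.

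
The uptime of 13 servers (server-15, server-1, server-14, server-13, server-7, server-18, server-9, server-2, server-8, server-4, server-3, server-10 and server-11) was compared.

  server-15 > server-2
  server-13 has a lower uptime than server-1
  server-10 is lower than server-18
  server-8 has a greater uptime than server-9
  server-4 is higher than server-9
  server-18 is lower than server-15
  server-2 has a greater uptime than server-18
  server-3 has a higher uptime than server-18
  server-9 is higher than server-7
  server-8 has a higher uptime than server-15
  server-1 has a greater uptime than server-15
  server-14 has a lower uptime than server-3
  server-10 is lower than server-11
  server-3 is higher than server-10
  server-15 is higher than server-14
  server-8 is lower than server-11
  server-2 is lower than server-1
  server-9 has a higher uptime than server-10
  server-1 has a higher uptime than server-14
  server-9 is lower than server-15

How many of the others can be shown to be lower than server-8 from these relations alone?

7

The elements the relations force below server-8 are server-14, server-10, server-18, server-2, server-7, server-9, server-15 — no chain reaches any other.
That is 7.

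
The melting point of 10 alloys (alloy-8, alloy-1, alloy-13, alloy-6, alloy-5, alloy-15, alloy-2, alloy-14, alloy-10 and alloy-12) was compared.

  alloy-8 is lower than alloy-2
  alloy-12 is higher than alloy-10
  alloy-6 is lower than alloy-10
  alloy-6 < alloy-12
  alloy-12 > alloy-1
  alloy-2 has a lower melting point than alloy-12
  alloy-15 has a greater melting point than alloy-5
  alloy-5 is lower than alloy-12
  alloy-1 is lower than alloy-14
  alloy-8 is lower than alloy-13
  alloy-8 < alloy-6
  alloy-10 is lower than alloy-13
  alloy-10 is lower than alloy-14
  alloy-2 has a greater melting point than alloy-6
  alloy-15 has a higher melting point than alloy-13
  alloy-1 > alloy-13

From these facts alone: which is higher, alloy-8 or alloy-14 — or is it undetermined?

alloy-14

alloy-8 < alloy-6 < alloy-10 < alloy-13 < alloy-1 < alloy-14, by transitivity through alloy-6, alloy-10, alloy-13, alloy-1.
So alloy-14 is higher.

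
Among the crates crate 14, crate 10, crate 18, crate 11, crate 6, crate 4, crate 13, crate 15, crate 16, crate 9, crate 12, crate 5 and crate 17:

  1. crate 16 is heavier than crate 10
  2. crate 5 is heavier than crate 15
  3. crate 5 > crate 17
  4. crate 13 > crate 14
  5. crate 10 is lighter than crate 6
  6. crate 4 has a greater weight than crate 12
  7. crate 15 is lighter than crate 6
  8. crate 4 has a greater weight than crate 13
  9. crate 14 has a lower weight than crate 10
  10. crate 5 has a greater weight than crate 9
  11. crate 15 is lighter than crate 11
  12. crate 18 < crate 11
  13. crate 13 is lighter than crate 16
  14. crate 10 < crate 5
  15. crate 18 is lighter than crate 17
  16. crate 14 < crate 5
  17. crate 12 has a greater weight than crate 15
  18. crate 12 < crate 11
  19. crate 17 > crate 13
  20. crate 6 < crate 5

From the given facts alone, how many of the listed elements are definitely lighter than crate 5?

8

Directly below crate 5: crate 14, crate 15, crate 9, crate 10, crate 6, crate 17.
One step further: crate 13, crate 18 (8 so far).
Nothing else is reachable below crate 5; 8 in all.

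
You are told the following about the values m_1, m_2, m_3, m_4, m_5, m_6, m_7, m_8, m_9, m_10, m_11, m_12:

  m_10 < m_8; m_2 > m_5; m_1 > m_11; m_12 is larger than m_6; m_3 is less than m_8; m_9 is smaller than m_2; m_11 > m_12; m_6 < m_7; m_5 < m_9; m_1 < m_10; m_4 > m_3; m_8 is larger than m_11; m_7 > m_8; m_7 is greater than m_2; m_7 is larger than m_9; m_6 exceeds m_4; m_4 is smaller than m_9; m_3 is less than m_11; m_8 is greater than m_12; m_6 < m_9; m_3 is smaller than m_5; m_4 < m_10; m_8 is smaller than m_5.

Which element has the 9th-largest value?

m_12

Chaining the given pairs: m_3 < m_4 < m_6 < m_12 < m_11 < m_1 < m_10 < m_8 < m_5 < m_9 < m_2 < m_7.
Counting 9 from the largest end gives m_12.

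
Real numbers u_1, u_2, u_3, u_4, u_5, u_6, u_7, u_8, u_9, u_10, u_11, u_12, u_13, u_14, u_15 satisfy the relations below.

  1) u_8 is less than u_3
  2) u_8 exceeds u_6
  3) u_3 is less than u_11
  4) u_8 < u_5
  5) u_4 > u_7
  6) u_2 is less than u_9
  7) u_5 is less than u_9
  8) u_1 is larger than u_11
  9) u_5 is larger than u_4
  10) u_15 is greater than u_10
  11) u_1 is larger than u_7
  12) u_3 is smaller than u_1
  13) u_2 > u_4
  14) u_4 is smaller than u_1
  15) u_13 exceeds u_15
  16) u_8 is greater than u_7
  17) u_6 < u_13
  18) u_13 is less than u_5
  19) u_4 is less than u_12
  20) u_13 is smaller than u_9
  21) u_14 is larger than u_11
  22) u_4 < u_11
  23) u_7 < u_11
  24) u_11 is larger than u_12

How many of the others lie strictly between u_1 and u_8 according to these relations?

2

The relations place u_8 below u_1. An element lies strictly between them when it is forced above u_8 and also forced below u_1.
Above u_8: {u_3, u_11, u_5, u_14, u_9}. Below u_1: {u_7, u_4, u_6, u_3, u_12, u_11}.
Intersection: {u_3, u_11} — 2.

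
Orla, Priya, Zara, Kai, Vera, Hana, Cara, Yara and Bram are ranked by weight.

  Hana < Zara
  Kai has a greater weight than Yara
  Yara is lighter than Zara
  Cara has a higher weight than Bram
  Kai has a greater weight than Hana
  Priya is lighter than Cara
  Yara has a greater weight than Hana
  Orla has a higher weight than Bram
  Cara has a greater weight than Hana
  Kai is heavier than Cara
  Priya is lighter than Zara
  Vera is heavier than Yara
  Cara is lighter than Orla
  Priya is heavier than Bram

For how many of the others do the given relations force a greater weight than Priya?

4

The elements the relations force above Priya are Cara, Orla, Zara, Kai — no chain reaches any other.
That is 4.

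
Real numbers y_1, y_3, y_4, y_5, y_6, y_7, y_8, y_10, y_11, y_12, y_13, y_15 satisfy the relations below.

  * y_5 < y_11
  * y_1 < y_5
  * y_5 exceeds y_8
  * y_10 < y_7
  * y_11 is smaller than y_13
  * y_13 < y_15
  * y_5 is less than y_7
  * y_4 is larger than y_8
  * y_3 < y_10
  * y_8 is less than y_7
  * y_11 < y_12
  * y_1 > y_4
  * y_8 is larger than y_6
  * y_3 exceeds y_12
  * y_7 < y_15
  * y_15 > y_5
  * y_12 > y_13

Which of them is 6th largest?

y_13

Piecing the relations together gives one ordering: y_6 < y_8 < y_4 < y_1 < y_5 < y_11 < y_13 < y_12 < y_3 < y_10 < y_7 < y_15.
Counting 6 from the largest end gives y_13.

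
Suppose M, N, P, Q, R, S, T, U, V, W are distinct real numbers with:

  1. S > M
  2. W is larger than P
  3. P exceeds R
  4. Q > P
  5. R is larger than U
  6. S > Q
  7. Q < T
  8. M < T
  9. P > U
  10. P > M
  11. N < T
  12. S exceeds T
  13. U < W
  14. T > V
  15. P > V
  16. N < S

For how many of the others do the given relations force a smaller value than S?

8

The elements the relations force below S are U, R, V, M, N, P, Q, T — no chain reaches any other.
That is 8.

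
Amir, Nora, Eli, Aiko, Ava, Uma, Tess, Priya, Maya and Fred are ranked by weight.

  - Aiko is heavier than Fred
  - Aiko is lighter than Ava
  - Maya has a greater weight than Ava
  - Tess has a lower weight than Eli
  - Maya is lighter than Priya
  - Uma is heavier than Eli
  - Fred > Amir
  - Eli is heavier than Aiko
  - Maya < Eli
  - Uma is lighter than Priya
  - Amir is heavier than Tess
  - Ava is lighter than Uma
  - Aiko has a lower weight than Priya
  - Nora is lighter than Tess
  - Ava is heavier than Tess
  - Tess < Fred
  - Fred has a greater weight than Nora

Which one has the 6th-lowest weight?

Piecing the relations together gives one ordering: Nora < Tess < Amir < Fred < Aiko < Ava < Maya < Eli < Uma < Priya.
The 6th smallest is Ava.

Ava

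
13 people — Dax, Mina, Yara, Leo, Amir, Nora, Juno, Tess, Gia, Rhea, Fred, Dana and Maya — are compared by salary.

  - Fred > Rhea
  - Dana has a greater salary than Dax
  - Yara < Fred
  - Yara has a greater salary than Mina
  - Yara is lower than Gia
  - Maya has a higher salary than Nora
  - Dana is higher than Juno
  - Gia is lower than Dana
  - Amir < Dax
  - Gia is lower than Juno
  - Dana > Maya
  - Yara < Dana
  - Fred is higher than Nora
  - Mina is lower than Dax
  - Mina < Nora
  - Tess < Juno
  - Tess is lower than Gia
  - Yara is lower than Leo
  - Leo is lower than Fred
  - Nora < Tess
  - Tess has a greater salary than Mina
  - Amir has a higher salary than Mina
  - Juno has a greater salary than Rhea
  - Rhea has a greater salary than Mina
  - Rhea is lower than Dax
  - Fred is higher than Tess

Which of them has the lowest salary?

Mina

Chaining upward from Mina: directly above it, Nora, Yara, Rhea, Amir, Tess, Dax; then Leo, Gia, Juno, Maya, Fred, Dana.
That covers every other element, and nothing is given below Mina, so Mina is the lowest salary.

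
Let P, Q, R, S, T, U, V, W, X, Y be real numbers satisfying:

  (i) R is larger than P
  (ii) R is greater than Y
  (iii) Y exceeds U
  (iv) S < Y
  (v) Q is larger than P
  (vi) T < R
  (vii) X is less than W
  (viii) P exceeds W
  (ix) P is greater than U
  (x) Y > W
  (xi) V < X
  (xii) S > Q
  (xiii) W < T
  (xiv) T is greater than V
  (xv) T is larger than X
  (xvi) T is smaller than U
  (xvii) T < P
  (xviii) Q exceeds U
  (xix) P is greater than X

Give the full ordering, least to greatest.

The consecutive links are each given: V < X; X < W; W < T; T < U; U < P; P < Q; Q < S; S < Y; Y < R.

V < X < W < T < U < P < Q < S < Y < R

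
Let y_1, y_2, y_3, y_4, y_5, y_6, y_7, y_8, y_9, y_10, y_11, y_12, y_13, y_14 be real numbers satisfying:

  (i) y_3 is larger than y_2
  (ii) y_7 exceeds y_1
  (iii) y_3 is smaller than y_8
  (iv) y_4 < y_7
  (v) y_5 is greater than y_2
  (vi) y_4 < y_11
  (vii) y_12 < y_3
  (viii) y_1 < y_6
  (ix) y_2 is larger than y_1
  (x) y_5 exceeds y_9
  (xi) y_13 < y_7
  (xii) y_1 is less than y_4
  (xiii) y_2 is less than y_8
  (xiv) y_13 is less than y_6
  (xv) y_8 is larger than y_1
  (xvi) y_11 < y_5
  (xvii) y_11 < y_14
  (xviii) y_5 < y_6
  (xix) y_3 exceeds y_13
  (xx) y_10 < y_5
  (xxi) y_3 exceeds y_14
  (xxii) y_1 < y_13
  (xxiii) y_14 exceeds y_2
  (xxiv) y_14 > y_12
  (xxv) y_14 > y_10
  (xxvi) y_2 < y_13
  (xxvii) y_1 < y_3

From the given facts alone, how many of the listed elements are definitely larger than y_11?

Directly above y_11: y_5, y_14.
One step further: y_3, y_6 (4 so far).
One step further: y_8 (5 so far).
Nothing else is reachable above y_11; 5 in all.

5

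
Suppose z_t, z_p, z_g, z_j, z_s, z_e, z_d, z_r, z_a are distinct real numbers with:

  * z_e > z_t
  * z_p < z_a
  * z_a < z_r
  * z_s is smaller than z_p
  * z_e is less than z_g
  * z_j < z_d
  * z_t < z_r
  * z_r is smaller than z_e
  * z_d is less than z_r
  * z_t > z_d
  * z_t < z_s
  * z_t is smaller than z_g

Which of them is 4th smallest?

The consecutive relations fix a unique order: z_j < z_d < z_t < z_s < z_p < z_a < z_r < z_e < z_g.
The 4th smallest is z_s.

z_s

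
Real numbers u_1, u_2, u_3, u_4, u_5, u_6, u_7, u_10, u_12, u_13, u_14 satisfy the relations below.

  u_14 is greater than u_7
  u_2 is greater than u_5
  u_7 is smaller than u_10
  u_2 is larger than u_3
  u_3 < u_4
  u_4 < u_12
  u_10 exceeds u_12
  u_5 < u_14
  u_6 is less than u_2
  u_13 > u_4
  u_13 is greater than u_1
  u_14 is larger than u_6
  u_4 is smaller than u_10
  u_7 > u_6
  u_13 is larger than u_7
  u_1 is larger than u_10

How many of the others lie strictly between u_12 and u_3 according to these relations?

The relations place u_3 below u_12. An element lies strictly between them when it is forced above u_3 and also forced below u_12.
Above u_3: {u_2, u_4, u_10, u_1, u_13}. Below u_12: {u_4}.
Intersection: {u_4} — 1.

1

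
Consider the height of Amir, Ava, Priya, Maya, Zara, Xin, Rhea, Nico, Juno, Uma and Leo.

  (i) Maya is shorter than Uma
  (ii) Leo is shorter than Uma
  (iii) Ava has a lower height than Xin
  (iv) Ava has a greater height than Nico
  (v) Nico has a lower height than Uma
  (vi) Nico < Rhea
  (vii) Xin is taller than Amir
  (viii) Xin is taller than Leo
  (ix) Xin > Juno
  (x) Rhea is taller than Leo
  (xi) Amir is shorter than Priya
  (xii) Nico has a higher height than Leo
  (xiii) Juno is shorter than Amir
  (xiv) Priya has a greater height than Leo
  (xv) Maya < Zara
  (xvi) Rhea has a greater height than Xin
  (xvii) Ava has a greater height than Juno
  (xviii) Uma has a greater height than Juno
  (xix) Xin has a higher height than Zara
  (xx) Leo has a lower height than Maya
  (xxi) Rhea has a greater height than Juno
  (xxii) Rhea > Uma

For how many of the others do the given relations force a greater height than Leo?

8

The elements the relations force above Leo are Maya, Nico, Zara, Ava, Xin, Priya, Uma, Rhea — no chain reaches any other.
That is 8.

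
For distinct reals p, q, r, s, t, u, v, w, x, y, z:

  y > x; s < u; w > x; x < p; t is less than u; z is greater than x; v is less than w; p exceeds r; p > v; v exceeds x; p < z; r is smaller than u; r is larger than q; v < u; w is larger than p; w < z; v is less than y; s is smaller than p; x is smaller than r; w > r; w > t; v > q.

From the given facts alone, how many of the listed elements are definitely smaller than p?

5

From p the given relations immediately reach s, x, r, v.
From those, q — 5 in total.
Nothing else is reachable below p; 5 in all.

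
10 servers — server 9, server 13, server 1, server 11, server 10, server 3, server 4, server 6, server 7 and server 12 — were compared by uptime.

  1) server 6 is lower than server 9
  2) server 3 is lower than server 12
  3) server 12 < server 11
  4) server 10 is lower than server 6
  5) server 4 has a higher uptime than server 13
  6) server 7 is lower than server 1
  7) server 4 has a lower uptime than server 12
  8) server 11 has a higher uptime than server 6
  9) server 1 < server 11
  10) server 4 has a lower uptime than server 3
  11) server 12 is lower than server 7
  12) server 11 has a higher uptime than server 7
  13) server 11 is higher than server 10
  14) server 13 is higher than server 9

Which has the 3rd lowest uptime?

server 9

Piecing the relations together gives one ordering: server 10 < server 6 < server 9 < server 13 < server 4 < server 3 < server 12 < server 7 < server 1 < server 11.
Counting 3 from the smallest end gives server 9.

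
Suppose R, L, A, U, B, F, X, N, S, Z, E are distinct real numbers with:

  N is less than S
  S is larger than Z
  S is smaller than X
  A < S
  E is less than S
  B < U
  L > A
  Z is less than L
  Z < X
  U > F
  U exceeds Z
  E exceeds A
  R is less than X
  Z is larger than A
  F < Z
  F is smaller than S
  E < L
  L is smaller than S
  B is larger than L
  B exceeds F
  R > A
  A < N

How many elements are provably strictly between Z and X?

2

The relations place Z below X. An element lies strictly between them when it is forced above Z and also forced below X.
Above Z: {L, B, U, S}. Below X: {A, F, E, N, R, L, S}.
Intersection: {L, S} — 2.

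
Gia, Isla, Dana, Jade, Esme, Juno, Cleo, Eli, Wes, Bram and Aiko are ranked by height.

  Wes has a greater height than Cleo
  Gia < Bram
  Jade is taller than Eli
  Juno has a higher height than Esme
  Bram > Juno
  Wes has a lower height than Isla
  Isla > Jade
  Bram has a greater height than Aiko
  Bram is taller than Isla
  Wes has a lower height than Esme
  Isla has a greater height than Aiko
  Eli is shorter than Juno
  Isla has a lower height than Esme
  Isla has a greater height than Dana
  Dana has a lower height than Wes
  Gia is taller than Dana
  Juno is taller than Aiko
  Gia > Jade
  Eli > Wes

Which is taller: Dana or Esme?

Dana < Wes and Wes < Eli give Dana < Eli.
Then Eli < Jade extends the chain to Jade.
With Jade < Isla: Dana < Wes < Eli < Jade < Isla.
With Isla < Esme: Dana < Wes < Eli < Jade < Isla < Esme.
So Dana < Esme; Esme is the taller of the two.

Esme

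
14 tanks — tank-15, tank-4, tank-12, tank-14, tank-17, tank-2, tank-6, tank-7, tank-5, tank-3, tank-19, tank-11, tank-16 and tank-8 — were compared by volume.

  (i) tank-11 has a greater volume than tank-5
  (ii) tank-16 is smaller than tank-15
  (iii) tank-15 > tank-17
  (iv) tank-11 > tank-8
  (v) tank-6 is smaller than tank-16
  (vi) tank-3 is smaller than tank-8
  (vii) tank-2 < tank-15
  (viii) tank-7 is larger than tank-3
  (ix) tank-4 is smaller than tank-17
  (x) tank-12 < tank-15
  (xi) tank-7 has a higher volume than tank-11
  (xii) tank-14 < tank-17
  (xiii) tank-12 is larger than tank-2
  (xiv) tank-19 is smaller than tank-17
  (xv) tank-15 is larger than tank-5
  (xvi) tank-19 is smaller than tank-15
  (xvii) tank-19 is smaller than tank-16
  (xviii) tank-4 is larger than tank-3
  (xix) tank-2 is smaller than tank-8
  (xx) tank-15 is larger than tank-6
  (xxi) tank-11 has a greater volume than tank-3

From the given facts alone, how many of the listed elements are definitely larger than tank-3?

6

From tank-3 the given relations immediately reach tank-8, tank-11, tank-4, tank-7.
From those, tank-17 — 5 in total.
From those, tank-15 — 6 in total.
No other element is forced above tank-3 by the given relations, so the count is 6.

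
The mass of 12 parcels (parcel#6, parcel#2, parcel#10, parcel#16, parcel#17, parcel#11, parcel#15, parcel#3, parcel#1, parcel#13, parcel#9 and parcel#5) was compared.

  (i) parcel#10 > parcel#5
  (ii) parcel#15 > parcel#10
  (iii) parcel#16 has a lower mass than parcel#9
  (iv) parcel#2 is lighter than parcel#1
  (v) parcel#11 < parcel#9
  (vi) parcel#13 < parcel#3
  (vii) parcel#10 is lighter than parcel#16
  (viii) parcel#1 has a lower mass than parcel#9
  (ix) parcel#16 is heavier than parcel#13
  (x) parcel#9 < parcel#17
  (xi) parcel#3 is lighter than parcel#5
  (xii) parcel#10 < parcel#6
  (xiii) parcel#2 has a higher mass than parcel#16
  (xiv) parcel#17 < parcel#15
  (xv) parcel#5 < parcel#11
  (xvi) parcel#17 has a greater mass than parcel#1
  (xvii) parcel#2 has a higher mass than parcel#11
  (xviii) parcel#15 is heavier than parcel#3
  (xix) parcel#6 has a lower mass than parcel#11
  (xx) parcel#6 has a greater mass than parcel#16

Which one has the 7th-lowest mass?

parcel#11

Chaining the given pairs: parcel#13 < parcel#3 < parcel#5 < parcel#10 < parcel#16 < parcel#6 < parcel#11 < parcel#2 < parcel#1 < parcel#9 < parcel#17 < parcel#15.
Counting 7 from the smallest end gives parcel#11.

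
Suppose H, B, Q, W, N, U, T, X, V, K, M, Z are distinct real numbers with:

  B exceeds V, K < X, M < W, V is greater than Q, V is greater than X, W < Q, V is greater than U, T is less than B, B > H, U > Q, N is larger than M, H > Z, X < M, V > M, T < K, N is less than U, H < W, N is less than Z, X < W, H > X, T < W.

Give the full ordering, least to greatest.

The consecutive links are each given: T < K; K < X; X < M; M < N; N < Z; Z < H; H < W; W < Q; Q < U; U < V; V < B.

T < K < X < M < N < Z < H < W < Q < U < V < B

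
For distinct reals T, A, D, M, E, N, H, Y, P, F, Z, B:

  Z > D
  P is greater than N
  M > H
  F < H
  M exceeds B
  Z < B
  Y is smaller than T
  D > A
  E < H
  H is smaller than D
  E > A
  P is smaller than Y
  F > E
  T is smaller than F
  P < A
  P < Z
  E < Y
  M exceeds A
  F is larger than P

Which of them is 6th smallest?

T

Chaining the given pairs: N < P < A < E < Y < T < F < H < D < Z < B < M.
Counting 6 from the smallest end gives T.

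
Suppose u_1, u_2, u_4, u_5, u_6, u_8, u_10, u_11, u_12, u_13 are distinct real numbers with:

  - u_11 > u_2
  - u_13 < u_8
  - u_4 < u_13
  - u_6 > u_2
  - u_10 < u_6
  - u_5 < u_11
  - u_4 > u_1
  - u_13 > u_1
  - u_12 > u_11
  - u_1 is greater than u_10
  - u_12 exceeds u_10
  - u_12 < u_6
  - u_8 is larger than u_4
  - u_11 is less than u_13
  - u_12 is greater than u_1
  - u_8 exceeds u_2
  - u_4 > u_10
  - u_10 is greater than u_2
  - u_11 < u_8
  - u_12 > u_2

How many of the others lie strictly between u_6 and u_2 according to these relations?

The relations place u_2 below u_6. An element lies strictly between them when it is forced above u_2 and also forced below u_6.
Above u_2: {u_10, u_1, u_4, u_11, u_12, u_13, u_8}. Below u_6: {u_10, u_1, u_5, u_11, u_12}.
Intersection: {u_10, u_1, u_11, u_12} — 4.

4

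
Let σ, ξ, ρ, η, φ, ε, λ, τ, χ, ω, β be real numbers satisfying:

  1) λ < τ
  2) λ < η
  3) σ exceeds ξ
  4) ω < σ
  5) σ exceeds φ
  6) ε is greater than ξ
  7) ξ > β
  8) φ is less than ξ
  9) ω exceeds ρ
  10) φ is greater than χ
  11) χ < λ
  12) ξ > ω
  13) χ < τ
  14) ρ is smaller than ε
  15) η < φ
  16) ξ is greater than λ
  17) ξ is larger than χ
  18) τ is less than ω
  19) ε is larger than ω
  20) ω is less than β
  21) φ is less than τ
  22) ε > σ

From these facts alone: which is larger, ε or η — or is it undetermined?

ε

The relevant relations are η < φ; φ < τ; τ < ω; ω < β; β < ξ; ξ < σ; σ < ε.
Chaining these gives η < φ < τ < ω < β < ξ < σ < ε.
So ε is larger.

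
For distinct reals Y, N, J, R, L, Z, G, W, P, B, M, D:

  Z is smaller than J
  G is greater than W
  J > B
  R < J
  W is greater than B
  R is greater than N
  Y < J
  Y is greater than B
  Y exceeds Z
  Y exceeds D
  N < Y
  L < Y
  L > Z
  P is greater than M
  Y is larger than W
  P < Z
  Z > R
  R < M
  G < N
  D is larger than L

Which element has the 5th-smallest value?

Piecing the relations together gives one ordering: B < W < G < N < R < M < P < Z < L < D < Y < J.
The 5th smallest is R.

R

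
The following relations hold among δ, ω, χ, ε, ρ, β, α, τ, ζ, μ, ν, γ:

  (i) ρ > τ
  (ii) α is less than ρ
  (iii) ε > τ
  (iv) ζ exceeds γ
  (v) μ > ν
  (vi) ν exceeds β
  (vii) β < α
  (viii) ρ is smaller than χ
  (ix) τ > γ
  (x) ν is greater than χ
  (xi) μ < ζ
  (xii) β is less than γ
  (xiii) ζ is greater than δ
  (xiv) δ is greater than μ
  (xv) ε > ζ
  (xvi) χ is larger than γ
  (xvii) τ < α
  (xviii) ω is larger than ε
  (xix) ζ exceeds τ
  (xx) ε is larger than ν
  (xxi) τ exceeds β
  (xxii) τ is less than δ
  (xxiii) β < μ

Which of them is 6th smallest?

χ

Chaining the given pairs: β < γ < τ < α < ρ < χ < ν < μ < δ < ζ < ε < ω.
The 6th smallest is χ.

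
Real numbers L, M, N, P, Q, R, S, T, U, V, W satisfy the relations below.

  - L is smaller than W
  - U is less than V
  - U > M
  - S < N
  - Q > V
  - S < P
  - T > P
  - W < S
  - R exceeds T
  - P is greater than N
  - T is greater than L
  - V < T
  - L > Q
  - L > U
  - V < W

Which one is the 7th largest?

L

Piecing the relations together gives one ordering: M < U < V < Q < L < W < S < N < P < T < R.
The 7th largest is L.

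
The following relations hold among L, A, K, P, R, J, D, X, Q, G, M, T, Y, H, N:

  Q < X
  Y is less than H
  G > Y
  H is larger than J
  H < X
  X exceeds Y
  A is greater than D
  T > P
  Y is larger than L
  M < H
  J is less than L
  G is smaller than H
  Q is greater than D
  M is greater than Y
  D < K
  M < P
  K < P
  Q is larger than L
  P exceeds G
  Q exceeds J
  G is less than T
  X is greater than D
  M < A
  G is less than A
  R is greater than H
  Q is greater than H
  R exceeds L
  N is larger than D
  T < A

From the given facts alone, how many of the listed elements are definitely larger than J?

From J the given relations immediately reach L, H, Q.
From those, Y, X, R — 6 in total.
From those, G, M — 8 in total.
From those, P, T, A — 11 in total.
No other element is forced above J by the given relations, so the count is 11.

11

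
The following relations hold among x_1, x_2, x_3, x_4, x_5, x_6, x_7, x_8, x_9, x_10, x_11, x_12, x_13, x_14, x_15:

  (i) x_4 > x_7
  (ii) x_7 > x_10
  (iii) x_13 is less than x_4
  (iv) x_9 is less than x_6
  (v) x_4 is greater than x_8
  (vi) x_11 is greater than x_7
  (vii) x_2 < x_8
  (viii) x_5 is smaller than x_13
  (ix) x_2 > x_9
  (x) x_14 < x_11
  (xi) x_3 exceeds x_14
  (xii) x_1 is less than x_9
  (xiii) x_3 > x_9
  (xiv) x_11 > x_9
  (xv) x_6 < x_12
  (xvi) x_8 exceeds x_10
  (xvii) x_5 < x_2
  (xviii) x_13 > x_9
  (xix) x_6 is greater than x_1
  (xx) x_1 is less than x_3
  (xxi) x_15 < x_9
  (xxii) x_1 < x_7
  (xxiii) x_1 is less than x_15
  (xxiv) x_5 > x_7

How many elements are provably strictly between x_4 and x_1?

7

Chaining upward from x_1 reaches: x_7, x_5, x_15, x_9, x_13, x_6, x_3, x_11, x_2, x_8, x_12.
Chaining downward from x_4 reaches: x_10, x_7, x_5, x_15, x_9, x_13, x_2, x_8.
Strictly between x_1 and x_4 are those in both lists: x_7, x_5, x_15, x_9, x_13, x_2, x_8 — 7 elements.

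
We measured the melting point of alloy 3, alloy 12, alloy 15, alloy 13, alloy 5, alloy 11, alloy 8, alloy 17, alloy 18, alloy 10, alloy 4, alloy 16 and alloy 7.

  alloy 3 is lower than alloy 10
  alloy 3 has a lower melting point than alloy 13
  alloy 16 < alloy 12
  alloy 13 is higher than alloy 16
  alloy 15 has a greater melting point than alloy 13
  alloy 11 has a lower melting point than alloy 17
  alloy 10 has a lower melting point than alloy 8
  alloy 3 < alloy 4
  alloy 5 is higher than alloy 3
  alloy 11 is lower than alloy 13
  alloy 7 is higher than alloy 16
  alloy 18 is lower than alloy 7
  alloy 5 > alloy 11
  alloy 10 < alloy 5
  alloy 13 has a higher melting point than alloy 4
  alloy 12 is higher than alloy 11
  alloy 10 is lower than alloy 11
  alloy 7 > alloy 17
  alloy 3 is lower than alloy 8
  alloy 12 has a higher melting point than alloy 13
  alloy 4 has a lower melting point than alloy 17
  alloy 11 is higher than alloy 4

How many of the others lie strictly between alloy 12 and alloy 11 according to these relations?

Chaining upward from alloy 11 reaches: alloy 17, alloy 13, alloy 5, alloy 15, alloy 7.
Chaining downward from alloy 12 reaches: alloy 16, alloy 3, alloy 10, alloy 4, alloy 13.
Strictly between alloy 11 and alloy 12 are those in both lists: alloy 13 — 1 element.

1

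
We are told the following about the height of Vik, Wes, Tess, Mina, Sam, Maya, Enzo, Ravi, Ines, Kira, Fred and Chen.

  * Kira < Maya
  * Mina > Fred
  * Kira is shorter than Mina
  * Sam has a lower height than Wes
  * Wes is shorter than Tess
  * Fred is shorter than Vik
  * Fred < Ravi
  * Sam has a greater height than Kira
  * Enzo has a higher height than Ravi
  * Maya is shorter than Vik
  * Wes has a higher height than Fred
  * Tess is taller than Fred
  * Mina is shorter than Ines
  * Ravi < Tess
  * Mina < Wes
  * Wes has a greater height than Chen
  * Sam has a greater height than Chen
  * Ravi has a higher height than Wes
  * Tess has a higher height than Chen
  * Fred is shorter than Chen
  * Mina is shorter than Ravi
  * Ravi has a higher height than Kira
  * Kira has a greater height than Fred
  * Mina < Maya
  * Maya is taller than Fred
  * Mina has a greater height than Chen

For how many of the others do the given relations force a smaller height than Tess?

7

From Tess the given relations immediately reach Fred, Chen, Wes, Ravi.
From those, Kira, Sam, Mina — 7 in total.
Nothing else is reachable below Tess; 7 in all.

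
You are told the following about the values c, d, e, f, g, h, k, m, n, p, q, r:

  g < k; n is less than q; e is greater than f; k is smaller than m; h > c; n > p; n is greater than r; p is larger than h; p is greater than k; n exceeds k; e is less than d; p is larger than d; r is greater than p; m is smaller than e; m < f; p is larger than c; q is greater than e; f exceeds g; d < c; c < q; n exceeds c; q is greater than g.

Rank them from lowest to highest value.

g < k < m < f < e < d < c < h < p < r < n < q

Each adjacent pair is fixed by a given relation: g < k; k < m; m < f; f < e; e < d; d < c; c < h; h < p; p < r; r < n; n < q. Chaining them end to end gives the full order.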